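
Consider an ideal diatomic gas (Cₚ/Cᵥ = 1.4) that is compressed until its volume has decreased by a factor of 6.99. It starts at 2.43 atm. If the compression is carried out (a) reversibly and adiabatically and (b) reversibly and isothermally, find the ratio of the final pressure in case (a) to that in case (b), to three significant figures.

Isothermal: P_b = P₁(V₁/V₂) = 2.43×6.99.
Adiabatic: P_a = P₁(V₁/V₂)^γ = 2.43×6.99^(1.4).
P_a/P_b = (V₁/V₂)^(γ−1) = 6.99^(0.4) = 2.177.

P_adiabatic / P_isothermal ≈ 2.18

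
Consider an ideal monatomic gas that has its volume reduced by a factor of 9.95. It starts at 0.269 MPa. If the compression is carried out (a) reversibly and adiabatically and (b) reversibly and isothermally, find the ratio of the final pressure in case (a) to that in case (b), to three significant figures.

P_adiabatic / P_isothermal ≈ 4.63

For a monatomic ideal gas γ = 5/3.
Isothermal: P_b = P₁(V₁/V₂) = 0.269×9.95.
Adiabatic: P_a = P₁(V₁/V₂)^γ = 0.269×9.95^(5/3).
P_a/P_b = (V₁/V₂)^(γ−1) = 9.95^(2/3) = 4.626.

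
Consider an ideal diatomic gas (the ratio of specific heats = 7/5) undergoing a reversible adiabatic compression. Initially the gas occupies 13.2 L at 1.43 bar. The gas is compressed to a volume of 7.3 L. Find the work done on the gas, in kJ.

P₂ = P₁(V₁/V₂)^γ = 1.43×(13.2/7.3)^(7/5) = 3.277 bar.
For a reversible adiabat, W_by_gas = (P₁V₁ − P₂V₂)/(γ−1).
W_by = (143000×0.0132 − 327700×0.0073) / (2/5) = -1262 J.
W_on_gas = −W_by = 1262 J.

W ≈ 1.26 kJ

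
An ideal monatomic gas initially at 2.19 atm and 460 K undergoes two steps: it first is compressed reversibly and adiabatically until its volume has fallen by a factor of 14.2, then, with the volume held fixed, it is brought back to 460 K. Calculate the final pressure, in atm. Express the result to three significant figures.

For a monatomic ideal gas γ = 5/3.
Adiabatic step (PV^γ = const): P₂ = 2.19×14.2^(5/3) = 182.4 atm; T₂ = 460×14.2^(2/3) = 2697 K.
Isochoric: P₃ = P₂(T₃/T₂) = 182.4 × (460/2697) = 31.1 atm.

P₃ ≈ 31.1 atm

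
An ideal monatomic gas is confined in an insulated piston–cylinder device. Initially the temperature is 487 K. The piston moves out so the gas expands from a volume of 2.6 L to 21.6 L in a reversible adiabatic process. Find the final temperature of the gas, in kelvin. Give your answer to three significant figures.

T₂ ≈ 119 K

For a reversible adiabat TV^(γ−1) is constant, so T₂ = T₁ (V₁/V₂)^(γ−1).
For a monatomic ideal gas γ = 5/3, so γ−1 = 2/3.
T₂ = 487 × (2.6/21.6)^(2/3) = 118.7 K.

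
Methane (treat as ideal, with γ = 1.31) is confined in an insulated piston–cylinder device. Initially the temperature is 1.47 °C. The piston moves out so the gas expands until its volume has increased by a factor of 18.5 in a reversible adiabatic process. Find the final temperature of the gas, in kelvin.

T₂ ≈ 111 K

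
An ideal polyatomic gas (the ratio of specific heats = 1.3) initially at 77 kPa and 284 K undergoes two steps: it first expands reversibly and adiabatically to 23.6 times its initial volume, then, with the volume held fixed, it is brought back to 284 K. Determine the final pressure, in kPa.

P₃ ≈ 3.26 kPa

Adiabatic step (PV^γ = const): P₂ = 77×(1/23.6)^(1.3) = 1.264 kPa; T₂ = 284×(1/23.6)^(0.3) = 110 K.
Isochoric: P₃ = P₂(T₃/T₂) = 1.264 × (284/110) = 3.263 kPa.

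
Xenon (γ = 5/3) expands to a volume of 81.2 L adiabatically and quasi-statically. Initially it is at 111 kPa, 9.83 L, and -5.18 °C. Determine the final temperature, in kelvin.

T₂ ≈ 65.6 K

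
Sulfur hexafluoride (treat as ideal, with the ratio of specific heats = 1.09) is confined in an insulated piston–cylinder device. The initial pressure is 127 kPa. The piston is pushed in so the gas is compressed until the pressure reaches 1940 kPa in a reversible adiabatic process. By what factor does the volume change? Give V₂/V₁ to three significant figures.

V₂/V₁ ≈ 0.0820

From PV^γ = const, V₂/V₁ = (P₁/P₂)^(1/γ).
V₂/V₁ = (127/1940)^(0.917) = 0.08199.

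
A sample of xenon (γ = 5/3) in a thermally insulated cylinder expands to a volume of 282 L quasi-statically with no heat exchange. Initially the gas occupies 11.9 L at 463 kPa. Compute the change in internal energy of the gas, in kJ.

ΔU ≈ -7.26 kJ

P₂ = P₁(V₁/V₂)^γ = 463×(11.9/282)^(5/3) = 2.368 kPa.
For a reversible adiabat, W_by_gas = (P₁V₁ − P₂V₂)/(γ−1).
W_by = (463000×0.0119 − 2368×0.282) / (2/3) = 7263 J.
Q = 0 ⇒ ΔU = −W_by = -7263 J.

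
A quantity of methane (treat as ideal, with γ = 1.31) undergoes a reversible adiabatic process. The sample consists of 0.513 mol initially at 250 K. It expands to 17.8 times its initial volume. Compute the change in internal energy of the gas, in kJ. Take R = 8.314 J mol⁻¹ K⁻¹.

ΔU ≈ -2.03 kJ

For a reversible adiabat TV^(γ−1) is constant, so T₂ = T₁ (V₁/V₂)^(γ−1).
T₂ = 250 × (1/17.8)^(0.31) = 102.4 K.
Q = 0, so ΔU = W_on_gas = nCᵥΔT with Cᵥ = R/(γ−1) = 26.82 J/(mol·K).
ΔU = 0.513 × 26.82 × (102.4 − 250) = -2031 J.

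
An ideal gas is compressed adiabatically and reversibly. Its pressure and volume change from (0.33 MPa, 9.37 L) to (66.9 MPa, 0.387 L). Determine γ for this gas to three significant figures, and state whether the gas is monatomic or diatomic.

γ ≈ 1.67; monatomic

PV^γ = const ⇒ γ = ln(P₂/P₁) / ln(V₁/V₂).
γ = ln(66.9/0.33) / ln(9.37/0.387) = 1.667.
γ ≈ 1.67 is close to 5/3, so the gas is monatomic.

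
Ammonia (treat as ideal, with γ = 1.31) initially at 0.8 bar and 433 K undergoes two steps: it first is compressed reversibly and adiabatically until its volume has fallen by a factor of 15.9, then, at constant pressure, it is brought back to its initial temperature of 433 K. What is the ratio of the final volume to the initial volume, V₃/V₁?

Adiabatic step: V₂/V₁ = 0.06289; T₂ = T₁·15.9^(0.31) = 1021 K.
Isobaric step: V₃/V₂ = T₃/T₂ = 433/1021.
V₃/V₁ = (V₂/V₁)(V₃/V₂) = 0.06289 × (433/1021) = 0.02668.

V₃/V₁ ≈ 0.0267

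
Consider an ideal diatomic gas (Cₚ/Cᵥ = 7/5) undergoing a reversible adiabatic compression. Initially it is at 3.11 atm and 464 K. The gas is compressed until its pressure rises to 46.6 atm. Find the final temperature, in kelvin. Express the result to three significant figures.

T₂ ≈ 1010 K

Along an adiabat T P^((1−γ)/γ) is constant, so T₂ = T₁ (P₂/P₁)^((γ−1)/γ).
T₂ = 464 × (46.6/3.11)^(2/7) = 1006 K.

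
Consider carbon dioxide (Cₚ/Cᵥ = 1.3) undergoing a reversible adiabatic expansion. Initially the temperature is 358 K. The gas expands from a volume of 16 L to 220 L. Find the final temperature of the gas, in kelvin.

Adiabatic: T₁V₁^(γ−1) = T₂V₂^(γ−1) ⇒ T₂ = T₁ (V₁/V₂)^(γ−1).
T₂ = 358 × (16/220)^(0.3) = 163.1 K.

T₂ ≈ 163 K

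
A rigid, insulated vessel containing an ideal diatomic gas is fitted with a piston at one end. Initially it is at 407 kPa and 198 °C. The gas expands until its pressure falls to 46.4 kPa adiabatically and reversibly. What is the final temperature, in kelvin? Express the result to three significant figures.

T₂ ≈ 253 K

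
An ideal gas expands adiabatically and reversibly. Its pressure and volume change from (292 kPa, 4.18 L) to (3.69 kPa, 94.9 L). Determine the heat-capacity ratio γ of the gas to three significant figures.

PV^γ = const ⇒ γ = ln(P₂/P₁) / ln(V₁/V₂).
γ = ln(3.69/292) / ln(4.18/94.9) = 1.4.

γ ≈ 1.40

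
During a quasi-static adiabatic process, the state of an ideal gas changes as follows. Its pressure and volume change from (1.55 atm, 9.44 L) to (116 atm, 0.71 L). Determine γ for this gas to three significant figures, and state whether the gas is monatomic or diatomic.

γ ≈ 1.67; monatomic

PV^γ = const ⇒ γ = ln(P₂/P₁) / ln(V₁/V₂).
γ = ln(116/1.55) / ln(9.44/0.71) = 1.668.
γ ≈ 1.67 is close to 5/3, so the gas is monatomic.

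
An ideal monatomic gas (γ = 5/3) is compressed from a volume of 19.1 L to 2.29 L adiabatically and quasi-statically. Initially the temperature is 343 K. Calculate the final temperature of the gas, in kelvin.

T₂ ≈ 1410 K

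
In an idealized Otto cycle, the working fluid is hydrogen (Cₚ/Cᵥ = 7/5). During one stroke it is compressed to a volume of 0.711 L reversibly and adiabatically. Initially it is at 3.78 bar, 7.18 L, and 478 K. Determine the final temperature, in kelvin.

T₂ ≈ 1210 K

For a reversible adiabat TV^(γ−1) is constant, so T₂ = T₁ (V₁/V₂)^(γ−1).
T₂ = 478 × (7.18/0.711)^(2/5) = 1205 K.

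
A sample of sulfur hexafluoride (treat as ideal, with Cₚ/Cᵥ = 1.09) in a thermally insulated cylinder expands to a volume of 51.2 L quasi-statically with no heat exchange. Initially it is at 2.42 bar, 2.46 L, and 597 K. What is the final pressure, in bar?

Since PV^γ is constant along a reversible adiabat, P₂ = P₁ (V₁/V₂)^γ.
P₂ = 2.42 × (2.46/51.2)^(1.09) = 0.08848 bar.

P₂ ≈ 0.0885 bar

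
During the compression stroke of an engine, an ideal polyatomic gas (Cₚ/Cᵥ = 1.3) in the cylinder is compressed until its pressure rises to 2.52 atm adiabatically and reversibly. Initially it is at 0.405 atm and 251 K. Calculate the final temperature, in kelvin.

T₂ ≈ 383 K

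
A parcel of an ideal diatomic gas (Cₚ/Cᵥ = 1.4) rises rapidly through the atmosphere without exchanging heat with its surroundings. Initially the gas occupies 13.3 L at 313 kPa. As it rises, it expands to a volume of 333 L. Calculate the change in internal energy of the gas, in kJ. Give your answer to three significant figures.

ΔU ≈ -7.54 kJ

P₂ = P₁(V₁/V₂)^γ = 313×(13.3/333)^(1.4) = 3.448 kPa.
For a reversible adiabat, W_by_gas = (P₁V₁ − P₂V₂)/(γ−1).
W_by = (313000×0.0133 − 3448×0.333) / (0.4) = 7537 J.
Q = 0 ⇒ ΔU = −W_by = -7537 J.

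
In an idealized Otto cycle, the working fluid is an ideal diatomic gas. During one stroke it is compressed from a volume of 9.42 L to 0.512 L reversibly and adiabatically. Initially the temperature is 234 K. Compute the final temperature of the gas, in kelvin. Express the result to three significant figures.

T₂ ≈ 750 K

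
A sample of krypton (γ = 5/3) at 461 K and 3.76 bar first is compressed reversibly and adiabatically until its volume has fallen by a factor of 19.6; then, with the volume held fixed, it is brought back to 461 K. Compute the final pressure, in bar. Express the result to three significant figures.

P₃ ≈ 73.7 bar

Adiabatic step (PV^γ = const): P₂ = 3.76×19.6^(5/3) = 535.7 bar; T₂ = 461×19.6^(2/3) = 3351 K.
Isochoric: P₃ = P₂(T₃/T₂) = 535.7 × (461/3351) = 73.7 bar.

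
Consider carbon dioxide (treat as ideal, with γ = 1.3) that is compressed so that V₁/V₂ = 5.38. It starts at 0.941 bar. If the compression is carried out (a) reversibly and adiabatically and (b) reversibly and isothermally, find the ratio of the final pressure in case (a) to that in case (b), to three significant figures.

Isothermal: P_b = P₁(V₁/V₂) = 0.941×5.38.
Adiabatic: P_a = P₁(V₁/V₂)^γ = 0.941×5.38^(1.3).
P_a/P_b = (V₁/V₂)^(γ−1) = 5.38^(0.3) = 1.657.

P_adiabatic / P_isothermal ≈ 1.66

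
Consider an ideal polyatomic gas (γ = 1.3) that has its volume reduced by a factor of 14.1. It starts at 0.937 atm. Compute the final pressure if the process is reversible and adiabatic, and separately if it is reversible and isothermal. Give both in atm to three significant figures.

Isothermal: P₂ = P₁(V₁/V₂) = 0.937×14.1 = 13.21 atm.
Adiabatic: P₂ = P₁(V₁/V₂)^γ = 0.937×14.1^(1.3) = 29.22 atm.

adiabatic: 29.2 atm; isothermal: 13.2 atm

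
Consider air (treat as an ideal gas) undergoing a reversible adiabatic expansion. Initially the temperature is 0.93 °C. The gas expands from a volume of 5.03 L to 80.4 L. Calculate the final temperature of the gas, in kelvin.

For a reversible adiabat TV^(γ−1) is constant, so T₂ = T₁ (V₁/V₂)^(γ−1).
For a diatomic ideal gas γ = 7/5, so γ−1 = 2/5.
T₁ = 0.93 °C = 274.1 K.
T₂ = 274.1 × (5.03/80.4)^(2/5) = 90.45 K.

T₂ ≈ 90.4 K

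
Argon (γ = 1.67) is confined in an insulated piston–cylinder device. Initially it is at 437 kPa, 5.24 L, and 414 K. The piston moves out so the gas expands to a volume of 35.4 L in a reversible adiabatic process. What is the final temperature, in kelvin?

T₂ ≈ 115 K

Adiabatic: T₁V₁^(γ−1) = T₂V₂^(γ−1) ⇒ T₂ = T₁ (V₁/V₂)^(γ−1).
T₂ = 414 × (5.24/35.4)^(0.67) = 115.1 K.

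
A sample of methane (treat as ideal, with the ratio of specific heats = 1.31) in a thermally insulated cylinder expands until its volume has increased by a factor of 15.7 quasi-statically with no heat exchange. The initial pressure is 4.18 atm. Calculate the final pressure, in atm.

Adiabatic: P₁V₁^γ = P₂V₂^γ ⇒ P₂ = P₁ (V₁/V₂)^γ.
P₂ = 4.18 × (1/15.7)^(1.31) = 0.1134 atm.

P₂ ≈ 0.113 atm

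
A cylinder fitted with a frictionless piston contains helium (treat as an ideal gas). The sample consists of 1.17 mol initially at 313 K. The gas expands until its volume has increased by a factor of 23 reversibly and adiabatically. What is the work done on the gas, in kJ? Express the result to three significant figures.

W ≈ -4.00 kJ

Adiabatic: T₁V₁^(γ−1) = T₂V₂^(γ−1) ⇒ T₂ = T₁ (V₁/V₂)^(γ−1).
γ = 5/3 for a monatomic ideal gas, so γ−1 = 2/3.
T₂ = 313 × (1/23)^(2/3) = 38.7 K.
Q = 0, so ΔU = W_on_gas = nCᵥΔT with Cᵥ = R/(γ−1) = 12.47 J/(mol·K).
ΔU = 1.17 × 12.47 × (38.7 − 313) = -4002 J.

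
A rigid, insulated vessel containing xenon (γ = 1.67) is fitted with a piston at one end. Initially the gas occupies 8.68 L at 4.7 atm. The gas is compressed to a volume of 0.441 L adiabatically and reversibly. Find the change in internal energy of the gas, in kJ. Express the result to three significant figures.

ΔU ≈ 39.3 kJ

P₂ = P₁(V₁/V₂)^γ = 4.7×(8.68/0.441)^(1.67) = 681.1 atm.
For a reversible adiabat, W_by_gas = (P₁V₁ − P₂V₂)/(γ−1).
W_by = (476200×0.00868 − 6.901×10^7×0.000441) / (0.67) = -39260 J.
Q = 0 ⇒ ΔU = −W_by = 39260 J.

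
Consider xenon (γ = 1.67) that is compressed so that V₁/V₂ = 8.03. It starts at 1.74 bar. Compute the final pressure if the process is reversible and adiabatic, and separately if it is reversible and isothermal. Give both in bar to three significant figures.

adiabatic: 56.4 bar; isothermal: 14.0 bar

Isothermal: P₂ = P₁(V₁/V₂) = 1.74×8.03 = 13.97 bar.
Adiabatic: P₂ = P₁(V₁/V₂)^γ = 1.74×8.03^(1.67) = 56.42 bar.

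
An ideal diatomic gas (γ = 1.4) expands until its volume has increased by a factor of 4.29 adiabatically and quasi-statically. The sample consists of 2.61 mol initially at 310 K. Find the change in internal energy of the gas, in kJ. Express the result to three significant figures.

ΔU ≈ -7.42 kJ

Adiabatic: T₁V₁^(γ−1) = T₂V₂^(γ−1) ⇒ T₂ = T₁ (V₁/V₂)^(γ−1).
T₂ = 310 × (1/4.29)^(0.4) = 173.1 K.
Q = 0, so ΔU = W_on_gas = nCᵥΔT with Cᵥ = R/(γ−1) = 20.79 J/(mol·K).
ΔU = 2.61 × 20.79 × (173.1 − 310) = -7425 J.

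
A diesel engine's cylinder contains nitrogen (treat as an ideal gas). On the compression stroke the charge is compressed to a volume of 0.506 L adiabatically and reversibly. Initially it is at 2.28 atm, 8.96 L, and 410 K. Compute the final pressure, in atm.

P₂ ≈ 127 atm

Adiabatic: P₁V₁^γ = P₂V₂^γ ⇒ P₂ = P₁ (V₁/V₂)^γ.
γ = 7/5 for a diatomic ideal gas.
P₂ = 2.28 × (8.96/0.506)^(7/5) = 127.5 atm.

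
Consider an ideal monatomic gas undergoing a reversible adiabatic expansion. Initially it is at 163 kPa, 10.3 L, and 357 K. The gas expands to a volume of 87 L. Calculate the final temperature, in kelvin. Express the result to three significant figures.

T₂ ≈ 86.1 K

For a reversible adiabat TV^(γ−1) is constant, so T₂ = T₁ (V₁/V₂)^(γ−1).
γ = 5/3 for a monatomic ideal gas.
T₂ = 357 × (10.3/87)^(2/3) = 86.08 K.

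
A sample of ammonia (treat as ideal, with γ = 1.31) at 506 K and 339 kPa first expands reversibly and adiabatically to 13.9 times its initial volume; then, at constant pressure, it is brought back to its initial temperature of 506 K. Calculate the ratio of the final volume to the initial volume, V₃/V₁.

V₃/V₁ ≈ 31.4

Adiabatic step: V₂/V₁ = 13.9; T₂ = T₁·(1/13.9)^(0.31) = 223.8 K.
Isobaric step: V₃/V₂ = T₃/T₂ = 506/223.8.
V₃/V₁ = (V₂/V₁)(V₃/V₂) = 13.9 × (506/223.8) = 31.43.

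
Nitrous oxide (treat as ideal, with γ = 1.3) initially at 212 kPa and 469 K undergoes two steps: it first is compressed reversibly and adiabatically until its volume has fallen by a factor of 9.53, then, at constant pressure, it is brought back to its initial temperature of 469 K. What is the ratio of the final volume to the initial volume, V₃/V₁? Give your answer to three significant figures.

Adiabatic step: V₂/V₁ = 0.1049; T₂ = T₁·9.53^(0.3) = 922.4 K.
Isobaric step: V₃/V₂ = T₃/T₂ = 469/922.4.
V₃/V₁ = (V₂/V₁)(V₃/V₂) = 0.1049 × (469/922.4) = 0.05336.

V₃/V₁ ≈ 0.0534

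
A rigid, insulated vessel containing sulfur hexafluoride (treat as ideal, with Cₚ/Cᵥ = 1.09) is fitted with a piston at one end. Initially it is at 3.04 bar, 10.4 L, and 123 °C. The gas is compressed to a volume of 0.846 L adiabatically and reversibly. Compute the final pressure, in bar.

P₂ ≈ 46.8 bar

Since PV^γ is constant along a reversible adiabat, P₂ = P₁ (V₁/V₂)^γ.
P₂ = 3.04 × (10.4/0.846)^(1.09) = 46.84 bar.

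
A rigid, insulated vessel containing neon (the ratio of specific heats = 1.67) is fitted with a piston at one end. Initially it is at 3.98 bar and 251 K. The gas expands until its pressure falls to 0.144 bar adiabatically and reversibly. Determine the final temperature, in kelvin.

Along an adiabat T P^((1−γ)/γ) is constant, so T₂ = T₁ (P₂/P₁)^((γ−1)/γ).
T₂ = 251 × (0.144/3.98)^(0.401) = 66.27 K.

T₂ ≈ 66.3 K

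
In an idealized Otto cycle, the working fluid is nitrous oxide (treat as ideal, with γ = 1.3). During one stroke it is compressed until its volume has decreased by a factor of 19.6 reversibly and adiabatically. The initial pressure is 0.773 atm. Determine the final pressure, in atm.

P₂ ≈ 37.0 atm

Since PV^γ is constant along a reversible adiabat, P₂ = P₁ (V₁/V₂)^γ.
P₂ = 0.773 × 19.6^(1.3) = 36.99 atm.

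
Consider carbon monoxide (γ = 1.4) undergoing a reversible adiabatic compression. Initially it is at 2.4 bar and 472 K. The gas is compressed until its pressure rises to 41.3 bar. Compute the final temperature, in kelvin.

Adiabatic: T₂/T₁ = (P₂/P₁)^((γ−1)/γ).
T₂ = 472 × (41.3/2.4)^(0.286) = 1064 K.

T₂ ≈ 1060 K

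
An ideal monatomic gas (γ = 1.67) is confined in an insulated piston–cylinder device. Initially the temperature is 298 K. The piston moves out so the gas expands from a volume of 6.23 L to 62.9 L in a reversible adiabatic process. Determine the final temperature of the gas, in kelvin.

T₂ ≈ 63.3 K

For a reversible adiabat TV^(γ−1) is constant, so T₂ = T₁ (V₁/V₂)^(γ−1).
T₂ = 298 × (6.23/62.9)^(0.67) = 63.3 K.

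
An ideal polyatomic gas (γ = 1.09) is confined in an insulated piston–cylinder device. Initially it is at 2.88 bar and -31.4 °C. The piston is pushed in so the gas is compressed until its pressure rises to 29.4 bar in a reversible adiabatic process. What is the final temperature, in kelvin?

T₂ ≈ 293 K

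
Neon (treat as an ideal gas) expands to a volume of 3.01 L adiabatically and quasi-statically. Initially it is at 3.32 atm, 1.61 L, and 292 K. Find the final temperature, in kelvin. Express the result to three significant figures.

T₂ ≈ 192 K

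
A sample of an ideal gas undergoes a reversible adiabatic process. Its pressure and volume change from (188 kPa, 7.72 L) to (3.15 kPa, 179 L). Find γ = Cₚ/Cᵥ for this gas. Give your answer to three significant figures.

γ ≈ 1.30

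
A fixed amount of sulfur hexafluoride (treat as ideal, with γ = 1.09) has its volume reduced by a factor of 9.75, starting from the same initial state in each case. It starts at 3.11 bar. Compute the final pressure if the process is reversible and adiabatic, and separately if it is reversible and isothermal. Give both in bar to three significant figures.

adiabatic: 37.2 bar; isothermal: 30.3 bar

Isothermal: P₂ = P₁(V₁/V₂) = 3.11×9.75 = 30.32 bar.
Adiabatic: P₂ = P₁(V₁/V₂)^γ = 3.11×9.75^(1.09) = 37.22 bar.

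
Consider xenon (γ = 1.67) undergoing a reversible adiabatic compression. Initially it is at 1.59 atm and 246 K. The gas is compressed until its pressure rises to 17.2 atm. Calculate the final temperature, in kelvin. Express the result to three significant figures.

Adiabatic: T₂/T₁ = (P₂/P₁)^((γ−1)/γ).
T₂ = 246 × (17.2/1.59)^(0.401) = 639.5 K.

T₂ ≈ 639 K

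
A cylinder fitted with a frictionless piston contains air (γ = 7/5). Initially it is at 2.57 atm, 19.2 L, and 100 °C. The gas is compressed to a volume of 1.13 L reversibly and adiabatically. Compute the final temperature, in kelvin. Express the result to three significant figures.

T₂ ≈ 1160 K

For a reversible adiabat TV^(γ−1) is constant, so T₂ = T₁ (V₁/V₂)^(γ−1).
T₁ = 100 °C = 373.1 K.
T₂ = 373.1 × (19.2/1.13)^(2/5) = 1159 K.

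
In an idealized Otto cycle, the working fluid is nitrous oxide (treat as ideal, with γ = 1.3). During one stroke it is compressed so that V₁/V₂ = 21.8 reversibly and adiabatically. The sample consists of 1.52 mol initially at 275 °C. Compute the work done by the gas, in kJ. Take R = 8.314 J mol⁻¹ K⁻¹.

W ≈ -35.1 kJ

Adiabatic: T₁V₁^(γ−1) = T₂V₂^(γ−1) ⇒ T₂ = T₁ (V₁/V₂)^(γ−1).
T₁ = 275 °C = 548.1 K.
T₂ = 548.1 × 21.8^(0.3) = 1382 K.
Q = 0, so ΔU = W_on_gas = nCᵥΔT with Cᵥ = R/(γ−1) = 27.71 J/(mol·K).
ΔU = 1.52 × 27.71 × (1382 − 548.1) = 35120 J.
Work done by the gas = −ΔU = -35120 J.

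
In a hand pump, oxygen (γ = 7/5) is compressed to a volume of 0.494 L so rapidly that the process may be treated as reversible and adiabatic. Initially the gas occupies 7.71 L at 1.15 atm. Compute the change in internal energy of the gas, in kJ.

ΔU ≈ 4.50 kJ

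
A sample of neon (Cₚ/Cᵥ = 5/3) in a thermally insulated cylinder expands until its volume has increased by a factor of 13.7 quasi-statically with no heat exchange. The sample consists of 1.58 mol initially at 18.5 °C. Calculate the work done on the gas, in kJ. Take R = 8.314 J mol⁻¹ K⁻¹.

For a reversible adiabat TV^(γ−1) is constant, so T₂ = T₁ (V₁/V₂)^(γ−1).
T₁ = 18.5 °C = 291.6 K.
T₂ = 291.6 × (1/13.7)^(2/3) = 50.94 K.
Q = 0, so ΔU = W_on_gas = nCᵥΔT with Cᵥ = R/(γ−1) = 12.47 J/(mol·K).
ΔU = 1.58 × 12.47 × (50.94 − 291.6) = -4743 J.

W ≈ -4.74 kJ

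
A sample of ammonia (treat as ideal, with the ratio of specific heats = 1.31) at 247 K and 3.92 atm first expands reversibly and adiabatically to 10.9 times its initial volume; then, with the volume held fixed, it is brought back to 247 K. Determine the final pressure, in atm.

P₃ ≈ 0.360 atm

Adiabatic step (PV^γ = const): P₂ = 3.92×(1/10.9)^(1.31) = 0.1715 atm; T₂ = 247×(1/10.9)^(0.31) = 117.8 K.
Isochoric: P₃ = P₂(T₃/T₂) = 0.1715 × (247/117.8) = 0.3596 atm.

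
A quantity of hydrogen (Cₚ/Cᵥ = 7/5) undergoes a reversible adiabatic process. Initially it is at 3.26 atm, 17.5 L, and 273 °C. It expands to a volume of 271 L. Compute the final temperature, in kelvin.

T₂ ≈ 183 K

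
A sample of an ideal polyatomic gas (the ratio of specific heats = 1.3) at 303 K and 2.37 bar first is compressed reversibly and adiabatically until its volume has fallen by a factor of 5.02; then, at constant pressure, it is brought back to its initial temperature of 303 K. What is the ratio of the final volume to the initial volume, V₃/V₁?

V₃/V₁ ≈ 0.123

Adiabatic step: V₂/V₁ = 0.1992; T₂ = T₁·5.02^(0.3) = 491.6 K.
Isobaric step: V₃/V₂ = T₃/T₂ = 303/491.6.
V₃/V₁ = (V₂/V₁)(V₃/V₂) = 0.1992 × (303/491.6) = 0.1228.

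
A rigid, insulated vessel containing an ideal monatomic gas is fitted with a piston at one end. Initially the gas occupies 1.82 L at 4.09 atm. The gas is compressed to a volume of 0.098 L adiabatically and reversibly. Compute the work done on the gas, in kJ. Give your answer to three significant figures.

W ≈ 6.80 kJ

γ = 5/3 for a monatomic ideal gas.
P₂ = P₁(V₁/V₂)^γ = 4.09×(1.82/0.098)^(5/3) = 532.7 atm.
For a reversible adiabat, W_by_gas = (P₁V₁ − P₂V₂)/(γ−1).
W_by = (414400×0.00182 − 5.397×10^7×9.8×10^-5) / (2/3) = -6803 J.
W_on_gas = −W_by = 6803 J.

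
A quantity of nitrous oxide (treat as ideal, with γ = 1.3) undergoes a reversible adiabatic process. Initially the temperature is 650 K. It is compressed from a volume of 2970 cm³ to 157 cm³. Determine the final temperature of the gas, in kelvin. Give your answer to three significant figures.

T₂ ≈ 1570 K

For a reversible adiabat TV^(γ−1) is constant, so T₂ = T₁ (V₁/V₂)^(γ−1).
T₂ = 650 × (2970/157)^(0.3) = 1570 K.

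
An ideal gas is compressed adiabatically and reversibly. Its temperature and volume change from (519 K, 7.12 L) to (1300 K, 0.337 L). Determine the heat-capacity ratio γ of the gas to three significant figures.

γ ≈ 1.30

TV^(γ−1) = const ⇒ γ − 1 = ln(T₂/T₁) / ln(V₁/V₂).
γ = 1 + ln(1300/519) / ln(7.12/0.337) = 1.301.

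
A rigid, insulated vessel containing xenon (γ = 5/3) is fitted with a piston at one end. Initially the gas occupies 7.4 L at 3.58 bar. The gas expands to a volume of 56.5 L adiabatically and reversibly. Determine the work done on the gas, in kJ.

W ≈ -2.95 kJ

P₂ = P₁(V₁/V₂)^γ = 3.58×(7.4/56.5)^(5/3) = 0.1209 bar.
For a reversible adiabat, W_by_gas = (P₁V₁ − P₂V₂)/(γ−1).
W_by = (358000×0.0074 − 12090×0.0565) / (2/3) = 2949 J.
W_on_gas = −W_by = -2949 J.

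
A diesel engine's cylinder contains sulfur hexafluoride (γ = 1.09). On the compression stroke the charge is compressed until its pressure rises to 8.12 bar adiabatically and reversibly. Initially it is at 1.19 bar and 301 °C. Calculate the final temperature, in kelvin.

Adiabatic: T₂/T₁ = (P₂/P₁)^((γ−1)/γ).
T₁ = 301 °C = 574.1 K.
T₂ = 574.1 × (8.12/1.19)^(0.0826) = 672.8 K.

T₂ ≈ 673 K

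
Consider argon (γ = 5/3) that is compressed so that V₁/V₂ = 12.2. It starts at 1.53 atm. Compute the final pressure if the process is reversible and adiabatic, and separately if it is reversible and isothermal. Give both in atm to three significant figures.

adiabatic: 98.9 atm; isothermal: 18.7 atm

Isothermal: P₂ = P₁(V₁/V₂) = 1.53×12.2 = 18.67 atm.
Adiabatic: P₂ = P₁(V₁/V₂)^γ = 1.53×12.2^(5/3) = 98.92 atm.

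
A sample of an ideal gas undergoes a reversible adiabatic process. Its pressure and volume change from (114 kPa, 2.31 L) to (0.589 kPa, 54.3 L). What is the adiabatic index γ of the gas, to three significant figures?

γ ≈ 1.67

PV^γ = const ⇒ γ = ln(P₂/P₁) / ln(V₁/V₂).
γ = ln(0.589/114) / ln(2.31/54.3) = 1.668.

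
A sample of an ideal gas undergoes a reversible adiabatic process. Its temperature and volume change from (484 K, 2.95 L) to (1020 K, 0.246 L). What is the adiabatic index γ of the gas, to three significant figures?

TV^(γ−1) = const ⇒ γ − 1 = ln(T₂/T₁) / ln(V₁/V₂).
γ = 1 + ln(1020/484) / ln(2.95/0.246) = 1.3.

γ ≈ 1.30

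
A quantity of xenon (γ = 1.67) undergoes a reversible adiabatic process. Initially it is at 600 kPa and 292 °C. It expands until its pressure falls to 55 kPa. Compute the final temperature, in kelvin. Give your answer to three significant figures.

T₂ ≈ 217 K

Along an adiabat T P^((1−γ)/γ) is constant, so T₂ = T₁ (P₂/P₁)^((γ−1)/γ).
T₁ = 292 °C = 565.1 K.
T₂ = 565.1 × (55/600)^(0.401) = 216.7 K.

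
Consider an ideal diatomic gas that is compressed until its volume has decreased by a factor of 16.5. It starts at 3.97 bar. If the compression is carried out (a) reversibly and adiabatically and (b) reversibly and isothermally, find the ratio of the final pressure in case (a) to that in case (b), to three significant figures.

For a diatomic ideal gas γ = 7/5.
Isothermal: P_b = P₁(V₁/V₂) = 3.97×16.5.
Adiabatic: P_a = P₁(V₁/V₂)^γ = 3.97×16.5^(7/5).
P_a/P_b = (V₁/V₂)^(γ−1) = 16.5^(2/5) = 3.069.

P_adiabatic / P_isothermal ≈ 3.07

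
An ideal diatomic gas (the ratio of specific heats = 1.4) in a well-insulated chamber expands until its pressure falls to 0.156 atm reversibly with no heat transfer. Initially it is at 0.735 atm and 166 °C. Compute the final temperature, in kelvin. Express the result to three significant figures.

Along an adiabat T P^((1−γ)/γ) is constant, so T₂ = T₁ (P₂/P₁)^((γ−1)/γ).
T₁ = 166 °C = 439.1 K.
T₂ = 439.1 × (0.156/0.735)^(0.286) = 282 K.

T₂ ≈ 282 K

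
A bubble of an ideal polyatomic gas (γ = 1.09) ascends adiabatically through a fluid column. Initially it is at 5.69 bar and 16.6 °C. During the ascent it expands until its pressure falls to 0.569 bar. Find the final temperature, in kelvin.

Along an adiabat T P^((1−γ)/γ) is constant, so T₂ = T₁ (P₂/P₁)^((γ−1)/γ).
T₁ = 16.6 °C = 289.8 K.
T₂ = 289.8 × (0.569/5.69)^(0.0826) = 239.6 K.

T₂ ≈ 240 K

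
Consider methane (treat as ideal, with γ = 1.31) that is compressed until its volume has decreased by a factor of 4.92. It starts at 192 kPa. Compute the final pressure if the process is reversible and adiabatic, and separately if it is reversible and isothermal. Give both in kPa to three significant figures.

Isothermal: P₂ = P₁(V₁/V₂) = 192×4.92 = 944.6 kPa.
Adiabatic: P₂ = P₁(V₁/V₂)^γ = 192×4.92^(1.31) = 1548 kPa.

adiabatic: 1550 kPa; isothermal: 945 kPa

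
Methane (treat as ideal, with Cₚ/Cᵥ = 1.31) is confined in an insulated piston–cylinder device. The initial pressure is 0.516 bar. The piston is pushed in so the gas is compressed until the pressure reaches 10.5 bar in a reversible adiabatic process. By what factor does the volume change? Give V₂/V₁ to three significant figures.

From PV^γ = const, V₂/V₁ = (P₁/P₂)^(1/γ).
V₂/V₁ = (0.516/10.5)^(0.763) = 0.1003.

V₂/V₁ ≈ 0.100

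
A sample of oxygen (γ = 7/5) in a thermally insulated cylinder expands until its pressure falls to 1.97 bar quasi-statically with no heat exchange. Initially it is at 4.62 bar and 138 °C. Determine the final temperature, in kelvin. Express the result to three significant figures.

T₂ ≈ 322 K

Adiabatic: T₂/T₁ = (P₂/P₁)^((γ−1)/γ).
T₁ = 138 °C = 411.1 K.
T₂ = 411.1 × (1.97/4.62)^(2/7) = 322.3 K.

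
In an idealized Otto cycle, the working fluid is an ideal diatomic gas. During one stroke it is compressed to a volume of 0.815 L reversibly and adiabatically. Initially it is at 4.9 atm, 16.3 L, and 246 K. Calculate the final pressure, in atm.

P₂ ≈ 325 atm

Since PV^γ is constant along a reversible adiabat, P₂ = P₁ (V₁/V₂)^γ.
γ = 7/5 for a diatomic ideal gas.
P₂ = 4.9 × (16.3/0.815)^(7/5) = 324.8 atm.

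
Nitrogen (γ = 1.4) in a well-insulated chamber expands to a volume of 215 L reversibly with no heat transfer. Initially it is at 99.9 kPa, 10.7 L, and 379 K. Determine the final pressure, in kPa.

Adiabatic: P₁V₁^γ = P₂V₂^γ ⇒ P₂ = P₁ (V₁/V₂)^γ.
P₂ = 99.9 × (10.7/215)^(1.4) = 1.497 kPa.

P₂ ≈ 1.50 kPa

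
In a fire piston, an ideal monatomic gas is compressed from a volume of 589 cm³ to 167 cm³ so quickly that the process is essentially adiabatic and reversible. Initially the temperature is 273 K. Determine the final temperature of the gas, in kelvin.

For a reversible adiabat TV^(γ−1) is constant, so T₂ = T₁ (V₁/V₂)^(γ−1).
For a monatomic ideal gas γ = 5/3, so γ−1 = 2/3.
T₂ = 273 × (589/167)^(2/3) = 632.6 K.

T₂ ≈ 633 K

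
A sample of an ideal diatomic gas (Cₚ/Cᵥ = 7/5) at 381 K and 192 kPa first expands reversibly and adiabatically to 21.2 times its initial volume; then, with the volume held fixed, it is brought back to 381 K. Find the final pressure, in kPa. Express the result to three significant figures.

P₃ ≈ 9.06 kPa

Adiabatic step (PV^γ = const): P₂ = 192×(1/21.2)^(7/5) = 2.67 kPa; T₂ = 381×(1/21.2)^(2/5) = 112.3 K.
Isochoric: P₃ = P₂(T₃/T₂) = 2.67 × (381/112.3) = 9.057 kPa.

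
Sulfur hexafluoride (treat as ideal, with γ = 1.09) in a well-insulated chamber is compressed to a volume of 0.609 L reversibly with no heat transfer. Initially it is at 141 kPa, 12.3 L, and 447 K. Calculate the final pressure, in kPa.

Since PV^γ is constant along a reversible adiabat, P₂ = P₁ (V₁/V₂)^γ.
P₂ = 141 × (12.3/0.609)^(1.09) = 3732 kPa.

P₂ ≈ 3730 kPa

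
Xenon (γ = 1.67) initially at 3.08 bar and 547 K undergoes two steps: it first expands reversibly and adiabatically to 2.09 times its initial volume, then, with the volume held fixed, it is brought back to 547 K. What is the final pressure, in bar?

Adiabatic step (PV^γ = const): P₂ = 3.08×(1/2.09)^(1.67) = 0.8993 bar; T₂ = 547×(1/2.09)^(0.67) = 333.8 K.
Isochoric: P₃ = P₂(T₃/T₂) = 0.8993 × (547/333.8) = 1.474 bar.

P₃ ≈ 1.47 bar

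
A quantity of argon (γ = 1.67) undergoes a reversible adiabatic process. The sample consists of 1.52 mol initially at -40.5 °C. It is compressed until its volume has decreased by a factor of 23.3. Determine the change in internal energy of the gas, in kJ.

Adiabatic: T₁V₁^(γ−1) = T₂V₂^(γ−1) ⇒ T₂ = T₁ (V₁/V₂)^(γ−1).
T₁ = -40.5 °C = 232.6 K.
T₂ = 232.6 × 23.3^(0.67) = 1918 K.
Q = 0, so ΔU = W_on_gas = nCᵥΔT with Cᵥ = R/(γ−1) = 12.41 J/(mol·K).
ΔU = 1.52 × 12.41 × (1918 − 232.6) = 31790 J.

ΔU ≈ 31.8 kJ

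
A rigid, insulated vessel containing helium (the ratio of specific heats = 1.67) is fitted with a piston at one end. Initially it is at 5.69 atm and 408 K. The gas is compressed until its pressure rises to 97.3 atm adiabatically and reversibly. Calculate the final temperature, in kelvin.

T₂ ≈ 1270 K

Adiabatic: T₂/T₁ = (P₂/P₁)^((γ−1)/γ).
T₂ = 408 × (97.3/5.69)^(0.401) = 1274 K.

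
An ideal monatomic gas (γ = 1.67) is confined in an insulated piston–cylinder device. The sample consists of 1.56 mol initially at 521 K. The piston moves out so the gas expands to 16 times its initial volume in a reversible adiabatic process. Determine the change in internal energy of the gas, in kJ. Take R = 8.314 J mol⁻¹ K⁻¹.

ΔU ≈ -8.51 kJ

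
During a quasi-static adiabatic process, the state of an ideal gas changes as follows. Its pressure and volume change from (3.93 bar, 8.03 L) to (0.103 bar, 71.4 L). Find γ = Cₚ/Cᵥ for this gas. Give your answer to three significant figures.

γ ≈ 1.67

PV^γ = const ⇒ γ = ln(P₂/P₁) / ln(V₁/V₂).
γ = ln(0.103/3.93) / ln(8.03/71.4) = 1.667.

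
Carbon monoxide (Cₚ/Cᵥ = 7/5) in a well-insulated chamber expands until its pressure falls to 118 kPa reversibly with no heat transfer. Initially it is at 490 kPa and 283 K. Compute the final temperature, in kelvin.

Along an adiabat T P^((1−γ)/γ) is constant, so T₂ = T₁ (P₂/P₁)^((γ−1)/γ).
T₂ = 283 × (118/490)^(2/7) = 188.4 K.

T₂ ≈ 188 K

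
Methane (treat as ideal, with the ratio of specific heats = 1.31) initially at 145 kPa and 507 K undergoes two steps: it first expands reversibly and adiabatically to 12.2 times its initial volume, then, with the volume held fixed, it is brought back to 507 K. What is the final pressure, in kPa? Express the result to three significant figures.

Adiabatic step (PV^γ = const): P₂ = 145×(1/12.2)^(1.31) = 5.473 kPa; T₂ = 507×(1/12.2)^(0.31) = 233.5 K.
Isochoric: P₃ = P₂(T₃/T₂) = 5.473 × (507/233.5) = 11.89 kPa.

P₃ ≈ 11.9 kPa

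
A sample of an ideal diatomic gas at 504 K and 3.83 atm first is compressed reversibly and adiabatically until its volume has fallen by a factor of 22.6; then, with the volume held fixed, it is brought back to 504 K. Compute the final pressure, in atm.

P₃ ≈ 86.6 atm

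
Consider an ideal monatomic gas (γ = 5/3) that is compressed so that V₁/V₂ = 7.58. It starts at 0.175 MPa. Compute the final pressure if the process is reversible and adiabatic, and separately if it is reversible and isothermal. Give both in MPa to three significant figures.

adiabatic: 5.12 MPa; isothermal: 1.33 MPa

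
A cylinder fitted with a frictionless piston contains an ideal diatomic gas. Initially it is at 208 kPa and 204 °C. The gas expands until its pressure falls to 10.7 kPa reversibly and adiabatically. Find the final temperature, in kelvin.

T₂ ≈ 204 K

Adiabatic: T₂/T₁ = (P₂/P₁)^((γ−1)/γ).
For a diatomic ideal gas γ = 7/5, so (γ−1)/γ = 2/7.
T₁ = 204 °C = 477.1 K.
T₂ = 477.1 × (10.7/208)^(2/7) = 204.4 K.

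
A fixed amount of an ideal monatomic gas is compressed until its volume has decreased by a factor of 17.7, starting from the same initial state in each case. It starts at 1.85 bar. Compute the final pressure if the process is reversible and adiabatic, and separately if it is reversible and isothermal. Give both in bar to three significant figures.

adiabatic: 222 bar; isothermal: 32.7 bar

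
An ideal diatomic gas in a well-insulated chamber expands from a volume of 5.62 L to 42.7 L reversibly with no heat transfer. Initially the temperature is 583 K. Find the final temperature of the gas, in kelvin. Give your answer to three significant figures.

For a reversible adiabat TV^(γ−1) is constant, so T₂ = T₁ (V₁/V₂)^(γ−1).
For a diatomic ideal gas γ = 7/5, so γ−1 = 2/5.
T₂ = 583 × (5.62/42.7)^(2/5) = 259.1 K.

T₂ ≈ 259 K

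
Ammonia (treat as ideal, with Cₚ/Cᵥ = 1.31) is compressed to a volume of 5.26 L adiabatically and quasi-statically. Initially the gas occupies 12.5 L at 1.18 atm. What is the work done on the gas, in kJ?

P₂ = P₁(V₁/V₂)^γ = 1.18×(12.5/5.26)^(1.31) = 3.667 atm.
For a reversible adiabat, W_by_gas = (P₁V₁ − P₂V₂)/(γ−1).
W_by = (119600×0.0125 − 371600×0.00526) / (0.31) = -1484 J.
W_on_gas = −W_by = 1484 J.

W ≈ 1.48 kJ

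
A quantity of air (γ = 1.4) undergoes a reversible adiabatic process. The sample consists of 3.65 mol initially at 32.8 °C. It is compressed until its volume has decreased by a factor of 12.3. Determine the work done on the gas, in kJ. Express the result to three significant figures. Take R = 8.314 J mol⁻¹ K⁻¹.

Adiabatic: T₁V₁^(γ−1) = T₂V₂^(γ−1) ⇒ T₂ = T₁ (V₁/V₂)^(γ−1).
T₁ = 32.8 °C = 305.9 K.
T₂ = 305.9 × 12.3^(0.4) = 834.9 K.
Q = 0, so ΔU = W_on_gas = nCᵥΔT with Cᵥ = R/(γ−1) = 20.79 J/(mol·K).
ΔU = 3.65 × 20.79 × (834.9 − 305.9) = 40130 J.

W ≈ 40.1 kJ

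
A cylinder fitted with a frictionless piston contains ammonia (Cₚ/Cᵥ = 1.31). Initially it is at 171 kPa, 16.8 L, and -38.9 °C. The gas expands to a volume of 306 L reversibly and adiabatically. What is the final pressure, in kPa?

P₂ ≈ 3.82 kPa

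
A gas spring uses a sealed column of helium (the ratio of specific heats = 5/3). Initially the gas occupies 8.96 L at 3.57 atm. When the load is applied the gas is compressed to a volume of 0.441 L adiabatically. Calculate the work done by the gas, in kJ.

P₂ = P₁(V₁/V₂)^γ = 3.57×(8.96/0.441)^(5/3) = 540.1 atm.
For a reversible adiabat, W_by_gas = (P₁V₁ − P₂V₂)/(γ−1).
W_by = (361700×0.00896 − 5.472×10^7×0.000441) / (2/3) = -31340 J.

W ≈ -31.3 kJ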